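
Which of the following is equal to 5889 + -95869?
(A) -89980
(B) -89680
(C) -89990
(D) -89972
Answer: A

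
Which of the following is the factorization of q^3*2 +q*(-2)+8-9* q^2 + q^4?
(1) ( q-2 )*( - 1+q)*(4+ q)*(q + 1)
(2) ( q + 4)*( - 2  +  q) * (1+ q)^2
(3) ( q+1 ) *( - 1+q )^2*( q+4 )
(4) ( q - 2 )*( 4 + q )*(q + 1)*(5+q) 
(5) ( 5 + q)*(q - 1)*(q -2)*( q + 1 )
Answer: 1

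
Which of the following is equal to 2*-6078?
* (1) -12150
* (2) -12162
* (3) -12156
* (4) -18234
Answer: 3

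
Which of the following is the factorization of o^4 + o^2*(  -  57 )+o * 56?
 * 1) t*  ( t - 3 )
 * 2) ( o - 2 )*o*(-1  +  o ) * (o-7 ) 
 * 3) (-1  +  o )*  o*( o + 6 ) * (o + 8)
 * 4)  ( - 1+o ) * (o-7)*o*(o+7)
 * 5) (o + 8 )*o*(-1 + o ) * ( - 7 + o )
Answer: 5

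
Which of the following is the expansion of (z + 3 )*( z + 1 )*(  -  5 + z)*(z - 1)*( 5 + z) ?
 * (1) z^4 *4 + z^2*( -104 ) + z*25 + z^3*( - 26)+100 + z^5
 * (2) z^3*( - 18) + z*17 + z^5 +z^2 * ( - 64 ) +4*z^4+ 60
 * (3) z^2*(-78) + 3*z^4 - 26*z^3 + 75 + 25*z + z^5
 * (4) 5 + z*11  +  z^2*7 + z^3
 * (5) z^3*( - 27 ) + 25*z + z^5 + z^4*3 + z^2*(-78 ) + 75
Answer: 3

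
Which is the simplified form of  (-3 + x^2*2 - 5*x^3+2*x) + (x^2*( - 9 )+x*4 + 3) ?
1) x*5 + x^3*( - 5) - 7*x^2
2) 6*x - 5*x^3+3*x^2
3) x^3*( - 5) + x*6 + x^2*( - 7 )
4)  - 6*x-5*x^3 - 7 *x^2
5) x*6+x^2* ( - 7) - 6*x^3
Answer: 3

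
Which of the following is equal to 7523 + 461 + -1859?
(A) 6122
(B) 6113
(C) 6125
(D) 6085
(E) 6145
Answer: C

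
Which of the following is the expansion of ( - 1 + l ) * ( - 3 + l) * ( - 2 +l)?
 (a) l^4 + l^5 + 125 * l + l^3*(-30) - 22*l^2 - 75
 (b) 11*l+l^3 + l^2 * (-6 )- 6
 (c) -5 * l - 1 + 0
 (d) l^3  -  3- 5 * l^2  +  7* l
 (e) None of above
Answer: b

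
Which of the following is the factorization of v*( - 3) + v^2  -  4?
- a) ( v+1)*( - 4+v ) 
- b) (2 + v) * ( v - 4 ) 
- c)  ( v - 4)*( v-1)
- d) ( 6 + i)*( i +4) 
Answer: a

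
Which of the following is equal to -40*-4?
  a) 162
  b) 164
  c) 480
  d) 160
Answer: d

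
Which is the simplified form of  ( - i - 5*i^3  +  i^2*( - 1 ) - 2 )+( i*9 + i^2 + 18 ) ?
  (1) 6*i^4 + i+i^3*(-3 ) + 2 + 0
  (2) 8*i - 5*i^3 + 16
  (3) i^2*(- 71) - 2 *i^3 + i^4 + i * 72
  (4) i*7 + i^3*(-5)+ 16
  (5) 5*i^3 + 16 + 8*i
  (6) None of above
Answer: 2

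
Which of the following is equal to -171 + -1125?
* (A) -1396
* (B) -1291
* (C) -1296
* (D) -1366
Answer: C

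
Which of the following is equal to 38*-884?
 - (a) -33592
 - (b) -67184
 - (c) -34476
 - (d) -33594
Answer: a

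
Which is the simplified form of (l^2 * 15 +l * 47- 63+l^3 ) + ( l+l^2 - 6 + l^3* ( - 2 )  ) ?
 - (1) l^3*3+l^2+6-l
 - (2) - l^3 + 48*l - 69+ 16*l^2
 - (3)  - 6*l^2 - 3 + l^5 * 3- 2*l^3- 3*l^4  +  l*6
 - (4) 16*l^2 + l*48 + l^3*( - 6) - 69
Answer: 2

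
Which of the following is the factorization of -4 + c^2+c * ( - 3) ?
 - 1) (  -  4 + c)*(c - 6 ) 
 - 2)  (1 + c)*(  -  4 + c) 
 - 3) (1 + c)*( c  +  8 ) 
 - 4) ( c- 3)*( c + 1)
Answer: 2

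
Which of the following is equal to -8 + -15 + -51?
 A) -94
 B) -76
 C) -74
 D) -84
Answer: C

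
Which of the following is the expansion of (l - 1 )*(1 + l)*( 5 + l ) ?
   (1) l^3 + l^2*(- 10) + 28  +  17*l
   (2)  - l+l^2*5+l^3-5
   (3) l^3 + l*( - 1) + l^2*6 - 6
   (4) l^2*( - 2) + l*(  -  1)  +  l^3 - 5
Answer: 2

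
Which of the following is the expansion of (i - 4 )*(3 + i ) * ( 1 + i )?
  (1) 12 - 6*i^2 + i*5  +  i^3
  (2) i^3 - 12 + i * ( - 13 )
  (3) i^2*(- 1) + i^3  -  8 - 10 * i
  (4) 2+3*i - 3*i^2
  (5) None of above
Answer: 2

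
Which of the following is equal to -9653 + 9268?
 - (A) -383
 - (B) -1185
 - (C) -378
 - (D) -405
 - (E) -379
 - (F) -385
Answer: F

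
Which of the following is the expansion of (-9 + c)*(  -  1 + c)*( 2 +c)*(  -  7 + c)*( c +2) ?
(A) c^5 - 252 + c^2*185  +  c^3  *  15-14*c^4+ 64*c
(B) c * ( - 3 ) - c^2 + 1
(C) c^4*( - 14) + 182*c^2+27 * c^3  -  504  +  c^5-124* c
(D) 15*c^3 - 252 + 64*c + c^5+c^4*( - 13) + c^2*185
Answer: D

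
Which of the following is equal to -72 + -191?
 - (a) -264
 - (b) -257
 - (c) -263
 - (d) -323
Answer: c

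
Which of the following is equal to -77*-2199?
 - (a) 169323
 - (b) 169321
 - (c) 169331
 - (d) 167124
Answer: a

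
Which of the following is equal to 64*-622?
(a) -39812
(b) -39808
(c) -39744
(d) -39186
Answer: b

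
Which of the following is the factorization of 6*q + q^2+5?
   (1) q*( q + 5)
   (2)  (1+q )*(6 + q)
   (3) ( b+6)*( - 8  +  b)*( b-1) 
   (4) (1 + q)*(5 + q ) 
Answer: 4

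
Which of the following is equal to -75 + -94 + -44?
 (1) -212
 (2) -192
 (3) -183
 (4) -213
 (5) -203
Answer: 4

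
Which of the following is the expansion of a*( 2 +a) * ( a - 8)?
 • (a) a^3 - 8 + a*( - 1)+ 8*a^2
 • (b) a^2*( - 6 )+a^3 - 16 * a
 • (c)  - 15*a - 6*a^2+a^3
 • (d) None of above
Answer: b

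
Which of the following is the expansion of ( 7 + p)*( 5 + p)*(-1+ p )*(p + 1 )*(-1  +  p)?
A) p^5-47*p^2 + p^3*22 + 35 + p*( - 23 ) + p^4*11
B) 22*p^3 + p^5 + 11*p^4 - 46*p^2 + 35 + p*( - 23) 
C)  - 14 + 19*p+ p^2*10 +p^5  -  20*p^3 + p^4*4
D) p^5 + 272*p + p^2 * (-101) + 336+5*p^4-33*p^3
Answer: B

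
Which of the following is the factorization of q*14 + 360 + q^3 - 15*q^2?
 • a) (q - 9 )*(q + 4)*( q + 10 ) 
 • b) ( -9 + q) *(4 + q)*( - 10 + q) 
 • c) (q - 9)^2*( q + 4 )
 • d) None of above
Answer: b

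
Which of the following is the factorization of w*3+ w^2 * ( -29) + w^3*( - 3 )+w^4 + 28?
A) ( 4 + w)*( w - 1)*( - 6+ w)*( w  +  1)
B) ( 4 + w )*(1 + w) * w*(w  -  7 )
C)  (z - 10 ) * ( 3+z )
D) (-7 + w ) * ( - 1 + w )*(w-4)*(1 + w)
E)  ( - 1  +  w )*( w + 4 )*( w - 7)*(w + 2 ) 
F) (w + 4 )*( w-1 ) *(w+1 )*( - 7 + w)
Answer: F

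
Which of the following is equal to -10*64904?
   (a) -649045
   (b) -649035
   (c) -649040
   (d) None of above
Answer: c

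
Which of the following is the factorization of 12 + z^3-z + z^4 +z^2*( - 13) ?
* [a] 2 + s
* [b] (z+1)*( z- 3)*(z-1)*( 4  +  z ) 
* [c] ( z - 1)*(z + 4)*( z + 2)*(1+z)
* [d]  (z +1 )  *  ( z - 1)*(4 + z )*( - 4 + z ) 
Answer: b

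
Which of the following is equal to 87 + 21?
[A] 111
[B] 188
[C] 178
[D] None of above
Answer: D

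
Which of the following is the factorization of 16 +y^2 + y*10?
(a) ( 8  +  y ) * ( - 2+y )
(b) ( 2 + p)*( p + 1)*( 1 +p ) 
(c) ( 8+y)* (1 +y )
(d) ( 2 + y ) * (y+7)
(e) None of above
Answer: e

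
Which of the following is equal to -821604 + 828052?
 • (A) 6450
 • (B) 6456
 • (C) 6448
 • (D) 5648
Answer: C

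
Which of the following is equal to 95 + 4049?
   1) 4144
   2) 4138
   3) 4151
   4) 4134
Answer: 1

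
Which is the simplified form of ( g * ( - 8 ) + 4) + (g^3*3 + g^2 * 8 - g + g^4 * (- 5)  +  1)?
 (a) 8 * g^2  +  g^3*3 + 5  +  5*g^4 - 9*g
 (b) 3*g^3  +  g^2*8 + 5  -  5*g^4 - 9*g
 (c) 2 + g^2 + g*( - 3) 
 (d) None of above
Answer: b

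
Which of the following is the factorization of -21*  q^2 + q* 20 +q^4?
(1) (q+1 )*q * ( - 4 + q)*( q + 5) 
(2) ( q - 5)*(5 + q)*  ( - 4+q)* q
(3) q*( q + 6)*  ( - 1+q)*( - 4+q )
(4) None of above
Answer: 4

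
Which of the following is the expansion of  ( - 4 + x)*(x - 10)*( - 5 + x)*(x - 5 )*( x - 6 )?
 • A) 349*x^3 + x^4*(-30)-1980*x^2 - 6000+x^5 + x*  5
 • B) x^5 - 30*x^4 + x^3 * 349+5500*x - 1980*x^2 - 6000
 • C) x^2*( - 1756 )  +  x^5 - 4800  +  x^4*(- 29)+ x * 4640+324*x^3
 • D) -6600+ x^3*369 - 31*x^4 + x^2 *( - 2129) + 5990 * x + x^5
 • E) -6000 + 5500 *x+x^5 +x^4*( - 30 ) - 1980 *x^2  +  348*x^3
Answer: B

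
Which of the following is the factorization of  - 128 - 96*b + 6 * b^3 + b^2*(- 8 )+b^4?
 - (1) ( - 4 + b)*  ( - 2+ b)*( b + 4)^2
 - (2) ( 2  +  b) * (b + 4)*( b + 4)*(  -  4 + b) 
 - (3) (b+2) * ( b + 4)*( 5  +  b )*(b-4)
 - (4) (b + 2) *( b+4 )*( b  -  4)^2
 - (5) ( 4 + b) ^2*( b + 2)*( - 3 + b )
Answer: 2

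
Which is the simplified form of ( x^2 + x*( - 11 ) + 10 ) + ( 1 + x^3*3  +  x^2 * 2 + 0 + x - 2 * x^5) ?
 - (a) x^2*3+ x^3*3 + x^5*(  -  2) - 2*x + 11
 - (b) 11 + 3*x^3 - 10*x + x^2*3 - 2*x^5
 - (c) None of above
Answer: b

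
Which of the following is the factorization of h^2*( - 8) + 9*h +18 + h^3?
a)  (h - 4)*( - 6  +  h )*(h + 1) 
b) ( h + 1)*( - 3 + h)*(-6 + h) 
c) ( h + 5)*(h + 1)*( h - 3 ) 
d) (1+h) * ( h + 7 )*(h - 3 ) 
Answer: b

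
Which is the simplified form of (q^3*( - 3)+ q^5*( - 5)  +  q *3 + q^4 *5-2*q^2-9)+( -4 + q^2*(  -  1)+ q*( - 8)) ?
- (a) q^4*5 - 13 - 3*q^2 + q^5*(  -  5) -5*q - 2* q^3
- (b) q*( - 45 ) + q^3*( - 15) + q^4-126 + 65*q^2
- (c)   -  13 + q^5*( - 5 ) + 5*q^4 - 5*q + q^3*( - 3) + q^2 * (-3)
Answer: c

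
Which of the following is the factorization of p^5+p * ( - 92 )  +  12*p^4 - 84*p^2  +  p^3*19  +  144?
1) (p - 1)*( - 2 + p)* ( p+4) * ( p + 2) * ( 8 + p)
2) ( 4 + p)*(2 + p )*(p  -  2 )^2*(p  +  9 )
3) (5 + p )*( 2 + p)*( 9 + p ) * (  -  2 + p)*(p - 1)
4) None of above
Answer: 4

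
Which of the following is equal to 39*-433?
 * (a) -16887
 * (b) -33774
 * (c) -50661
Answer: a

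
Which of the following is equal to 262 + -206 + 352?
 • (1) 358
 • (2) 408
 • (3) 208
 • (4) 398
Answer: 2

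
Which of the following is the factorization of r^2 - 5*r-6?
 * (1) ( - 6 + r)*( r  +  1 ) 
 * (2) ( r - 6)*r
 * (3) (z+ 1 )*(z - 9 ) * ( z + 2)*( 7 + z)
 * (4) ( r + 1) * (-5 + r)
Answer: 1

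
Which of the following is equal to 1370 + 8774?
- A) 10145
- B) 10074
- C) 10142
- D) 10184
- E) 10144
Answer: E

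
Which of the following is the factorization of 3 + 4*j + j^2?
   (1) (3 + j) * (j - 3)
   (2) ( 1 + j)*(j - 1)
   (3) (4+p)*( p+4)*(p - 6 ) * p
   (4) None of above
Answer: 4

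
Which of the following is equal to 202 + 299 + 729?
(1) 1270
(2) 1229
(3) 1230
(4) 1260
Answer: 3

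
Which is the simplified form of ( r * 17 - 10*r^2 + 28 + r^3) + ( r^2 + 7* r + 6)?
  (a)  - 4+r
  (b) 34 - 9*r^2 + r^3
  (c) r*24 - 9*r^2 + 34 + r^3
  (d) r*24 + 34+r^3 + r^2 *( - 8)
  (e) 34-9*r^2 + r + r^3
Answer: c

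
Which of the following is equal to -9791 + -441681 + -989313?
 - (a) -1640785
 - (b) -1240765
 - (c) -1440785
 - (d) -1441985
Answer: c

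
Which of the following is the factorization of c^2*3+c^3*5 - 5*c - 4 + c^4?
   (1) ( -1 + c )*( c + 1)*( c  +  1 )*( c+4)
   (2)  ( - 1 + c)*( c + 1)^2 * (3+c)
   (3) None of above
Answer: 1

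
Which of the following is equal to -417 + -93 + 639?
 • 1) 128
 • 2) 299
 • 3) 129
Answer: 3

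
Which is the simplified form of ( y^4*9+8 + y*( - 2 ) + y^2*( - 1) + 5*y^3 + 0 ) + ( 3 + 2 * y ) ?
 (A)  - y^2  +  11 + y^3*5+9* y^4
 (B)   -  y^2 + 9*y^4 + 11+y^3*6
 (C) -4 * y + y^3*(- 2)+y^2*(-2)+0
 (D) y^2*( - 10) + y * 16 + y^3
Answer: A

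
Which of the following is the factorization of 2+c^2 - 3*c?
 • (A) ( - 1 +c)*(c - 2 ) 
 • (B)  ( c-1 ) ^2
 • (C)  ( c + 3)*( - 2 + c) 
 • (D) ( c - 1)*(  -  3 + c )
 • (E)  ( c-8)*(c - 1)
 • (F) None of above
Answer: A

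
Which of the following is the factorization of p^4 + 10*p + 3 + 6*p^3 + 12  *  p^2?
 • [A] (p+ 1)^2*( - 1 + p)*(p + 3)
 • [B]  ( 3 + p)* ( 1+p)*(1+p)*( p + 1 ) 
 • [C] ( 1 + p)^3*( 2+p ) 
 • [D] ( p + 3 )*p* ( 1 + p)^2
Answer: B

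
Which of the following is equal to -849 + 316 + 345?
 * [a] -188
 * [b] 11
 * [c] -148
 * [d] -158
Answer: a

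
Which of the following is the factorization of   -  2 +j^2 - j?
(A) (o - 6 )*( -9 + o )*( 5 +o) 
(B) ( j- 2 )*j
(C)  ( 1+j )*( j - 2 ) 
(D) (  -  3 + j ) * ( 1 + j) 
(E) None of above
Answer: C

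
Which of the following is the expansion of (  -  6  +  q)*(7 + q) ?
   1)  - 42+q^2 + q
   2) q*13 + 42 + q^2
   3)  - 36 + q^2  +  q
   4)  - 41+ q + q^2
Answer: 1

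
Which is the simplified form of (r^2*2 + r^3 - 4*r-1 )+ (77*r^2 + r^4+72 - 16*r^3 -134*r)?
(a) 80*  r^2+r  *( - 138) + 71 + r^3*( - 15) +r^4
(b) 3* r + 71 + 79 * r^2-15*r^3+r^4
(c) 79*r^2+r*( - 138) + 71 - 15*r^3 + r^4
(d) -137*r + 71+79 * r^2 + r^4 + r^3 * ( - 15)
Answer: c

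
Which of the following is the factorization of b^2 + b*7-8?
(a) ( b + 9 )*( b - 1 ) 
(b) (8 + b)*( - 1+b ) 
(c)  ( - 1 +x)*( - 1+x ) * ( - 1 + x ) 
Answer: b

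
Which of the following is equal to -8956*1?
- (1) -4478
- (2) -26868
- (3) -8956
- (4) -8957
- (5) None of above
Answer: 3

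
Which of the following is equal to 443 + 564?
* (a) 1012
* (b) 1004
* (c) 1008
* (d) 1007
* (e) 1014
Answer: d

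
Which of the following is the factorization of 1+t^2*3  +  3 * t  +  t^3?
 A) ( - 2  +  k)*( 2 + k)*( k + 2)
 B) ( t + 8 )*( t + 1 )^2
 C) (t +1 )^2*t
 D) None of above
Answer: D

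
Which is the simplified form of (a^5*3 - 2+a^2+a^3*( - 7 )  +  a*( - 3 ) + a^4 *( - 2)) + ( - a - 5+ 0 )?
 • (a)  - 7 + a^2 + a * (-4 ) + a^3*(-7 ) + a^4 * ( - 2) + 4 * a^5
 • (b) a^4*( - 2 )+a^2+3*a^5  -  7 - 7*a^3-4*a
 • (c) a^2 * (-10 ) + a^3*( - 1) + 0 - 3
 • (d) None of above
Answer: b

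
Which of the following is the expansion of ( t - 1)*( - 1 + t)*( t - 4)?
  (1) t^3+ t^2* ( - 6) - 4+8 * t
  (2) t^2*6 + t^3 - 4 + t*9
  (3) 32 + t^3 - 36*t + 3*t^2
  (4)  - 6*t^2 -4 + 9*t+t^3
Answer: 4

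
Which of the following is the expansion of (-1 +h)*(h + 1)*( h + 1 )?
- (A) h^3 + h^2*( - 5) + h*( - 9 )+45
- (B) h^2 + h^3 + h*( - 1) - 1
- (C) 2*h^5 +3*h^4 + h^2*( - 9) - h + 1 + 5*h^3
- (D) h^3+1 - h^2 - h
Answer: B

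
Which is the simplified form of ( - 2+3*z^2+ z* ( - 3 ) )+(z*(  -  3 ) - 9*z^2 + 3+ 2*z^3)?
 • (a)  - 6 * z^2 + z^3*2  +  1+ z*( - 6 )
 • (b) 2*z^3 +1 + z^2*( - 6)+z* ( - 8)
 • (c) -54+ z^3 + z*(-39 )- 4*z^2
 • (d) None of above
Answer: a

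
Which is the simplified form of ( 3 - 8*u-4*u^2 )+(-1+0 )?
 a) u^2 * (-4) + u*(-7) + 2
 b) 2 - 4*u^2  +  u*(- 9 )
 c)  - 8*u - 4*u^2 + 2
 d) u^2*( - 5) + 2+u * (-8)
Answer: c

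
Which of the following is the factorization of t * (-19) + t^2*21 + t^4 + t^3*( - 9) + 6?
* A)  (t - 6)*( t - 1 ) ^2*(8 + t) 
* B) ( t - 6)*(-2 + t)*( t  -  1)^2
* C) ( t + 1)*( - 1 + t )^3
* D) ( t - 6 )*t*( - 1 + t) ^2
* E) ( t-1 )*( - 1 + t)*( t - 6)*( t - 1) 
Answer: E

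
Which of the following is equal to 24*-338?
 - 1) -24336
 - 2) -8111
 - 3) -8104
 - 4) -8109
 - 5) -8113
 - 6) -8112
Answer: 6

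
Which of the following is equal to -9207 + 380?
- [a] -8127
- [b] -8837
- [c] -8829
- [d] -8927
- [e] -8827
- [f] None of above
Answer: e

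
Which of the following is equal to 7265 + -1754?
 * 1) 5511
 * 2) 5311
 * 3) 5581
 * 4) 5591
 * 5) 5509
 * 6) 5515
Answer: 1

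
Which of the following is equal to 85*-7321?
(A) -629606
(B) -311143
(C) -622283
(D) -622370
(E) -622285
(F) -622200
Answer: E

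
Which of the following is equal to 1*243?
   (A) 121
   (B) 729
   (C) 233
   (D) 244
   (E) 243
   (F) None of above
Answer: E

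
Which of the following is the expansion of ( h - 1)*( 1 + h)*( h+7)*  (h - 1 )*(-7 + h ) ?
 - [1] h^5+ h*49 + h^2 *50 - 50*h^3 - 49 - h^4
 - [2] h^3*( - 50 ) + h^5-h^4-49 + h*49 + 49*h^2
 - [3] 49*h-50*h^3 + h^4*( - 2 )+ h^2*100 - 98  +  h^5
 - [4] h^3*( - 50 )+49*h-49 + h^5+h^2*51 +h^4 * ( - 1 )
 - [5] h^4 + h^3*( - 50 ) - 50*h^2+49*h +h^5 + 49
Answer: 1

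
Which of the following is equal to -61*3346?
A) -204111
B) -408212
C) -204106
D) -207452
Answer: C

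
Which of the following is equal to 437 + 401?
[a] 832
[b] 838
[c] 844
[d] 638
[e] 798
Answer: b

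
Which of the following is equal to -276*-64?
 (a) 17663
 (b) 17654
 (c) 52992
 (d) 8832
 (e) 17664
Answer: e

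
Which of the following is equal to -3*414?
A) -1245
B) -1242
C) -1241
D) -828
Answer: B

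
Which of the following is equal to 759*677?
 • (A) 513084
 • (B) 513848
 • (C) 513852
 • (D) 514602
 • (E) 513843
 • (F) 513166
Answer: E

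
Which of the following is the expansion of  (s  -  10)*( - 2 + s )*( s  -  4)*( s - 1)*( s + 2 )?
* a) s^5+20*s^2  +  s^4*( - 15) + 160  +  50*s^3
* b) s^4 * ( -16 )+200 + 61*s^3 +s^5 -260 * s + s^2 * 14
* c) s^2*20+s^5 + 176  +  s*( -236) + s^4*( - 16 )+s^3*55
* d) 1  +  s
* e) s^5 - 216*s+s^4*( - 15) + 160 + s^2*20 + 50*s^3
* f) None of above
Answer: e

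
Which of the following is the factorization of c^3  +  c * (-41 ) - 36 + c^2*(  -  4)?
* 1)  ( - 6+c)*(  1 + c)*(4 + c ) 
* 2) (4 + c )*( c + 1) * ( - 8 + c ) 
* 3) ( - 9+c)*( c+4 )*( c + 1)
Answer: 3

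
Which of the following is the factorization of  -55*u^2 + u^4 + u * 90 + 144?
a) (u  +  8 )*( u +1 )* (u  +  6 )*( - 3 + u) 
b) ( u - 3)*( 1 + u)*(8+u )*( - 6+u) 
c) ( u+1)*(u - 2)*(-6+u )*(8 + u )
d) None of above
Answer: b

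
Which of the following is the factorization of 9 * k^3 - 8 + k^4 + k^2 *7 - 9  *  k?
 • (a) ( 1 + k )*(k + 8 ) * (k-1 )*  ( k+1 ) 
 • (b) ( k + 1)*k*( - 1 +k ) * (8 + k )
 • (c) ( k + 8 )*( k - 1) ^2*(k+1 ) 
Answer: a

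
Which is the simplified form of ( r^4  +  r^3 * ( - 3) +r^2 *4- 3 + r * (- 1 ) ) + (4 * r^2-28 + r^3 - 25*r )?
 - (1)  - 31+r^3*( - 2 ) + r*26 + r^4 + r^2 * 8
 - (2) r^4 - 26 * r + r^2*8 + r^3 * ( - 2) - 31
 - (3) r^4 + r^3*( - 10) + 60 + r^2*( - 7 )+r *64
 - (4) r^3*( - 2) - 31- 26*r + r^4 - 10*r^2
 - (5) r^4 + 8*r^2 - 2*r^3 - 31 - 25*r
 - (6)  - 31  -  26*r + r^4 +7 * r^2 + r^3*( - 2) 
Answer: 2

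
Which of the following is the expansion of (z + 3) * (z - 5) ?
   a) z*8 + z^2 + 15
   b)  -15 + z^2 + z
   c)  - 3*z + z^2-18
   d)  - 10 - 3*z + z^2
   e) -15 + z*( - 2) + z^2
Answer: e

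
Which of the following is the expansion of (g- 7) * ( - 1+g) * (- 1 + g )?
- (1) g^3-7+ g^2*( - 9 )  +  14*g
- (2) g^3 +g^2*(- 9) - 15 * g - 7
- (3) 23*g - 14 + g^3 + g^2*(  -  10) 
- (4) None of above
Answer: 4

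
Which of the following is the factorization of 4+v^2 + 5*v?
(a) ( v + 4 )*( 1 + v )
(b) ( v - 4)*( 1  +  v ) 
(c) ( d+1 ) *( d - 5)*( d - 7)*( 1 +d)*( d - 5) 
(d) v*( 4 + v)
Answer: a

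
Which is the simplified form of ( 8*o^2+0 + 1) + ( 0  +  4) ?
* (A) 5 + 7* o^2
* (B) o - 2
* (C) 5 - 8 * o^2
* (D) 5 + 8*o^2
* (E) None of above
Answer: D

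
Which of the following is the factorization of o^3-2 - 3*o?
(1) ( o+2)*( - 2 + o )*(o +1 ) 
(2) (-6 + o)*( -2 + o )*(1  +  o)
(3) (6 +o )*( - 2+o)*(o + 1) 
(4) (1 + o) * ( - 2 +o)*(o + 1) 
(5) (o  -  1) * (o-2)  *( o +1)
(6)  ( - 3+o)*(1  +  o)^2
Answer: 4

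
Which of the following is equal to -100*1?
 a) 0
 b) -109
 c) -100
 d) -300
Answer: c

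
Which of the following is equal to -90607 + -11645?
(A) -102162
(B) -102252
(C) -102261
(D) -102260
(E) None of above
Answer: B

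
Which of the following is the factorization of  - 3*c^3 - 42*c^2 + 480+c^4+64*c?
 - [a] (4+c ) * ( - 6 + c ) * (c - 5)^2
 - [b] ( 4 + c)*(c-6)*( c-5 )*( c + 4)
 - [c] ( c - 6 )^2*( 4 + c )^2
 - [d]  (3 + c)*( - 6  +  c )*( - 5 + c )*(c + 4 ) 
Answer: b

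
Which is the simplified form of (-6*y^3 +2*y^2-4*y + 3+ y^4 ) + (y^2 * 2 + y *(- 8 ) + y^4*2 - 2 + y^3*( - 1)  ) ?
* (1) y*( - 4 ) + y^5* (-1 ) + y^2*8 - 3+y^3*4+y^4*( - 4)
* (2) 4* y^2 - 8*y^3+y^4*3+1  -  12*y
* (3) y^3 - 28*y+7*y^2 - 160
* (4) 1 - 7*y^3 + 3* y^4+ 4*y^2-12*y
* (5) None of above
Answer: 4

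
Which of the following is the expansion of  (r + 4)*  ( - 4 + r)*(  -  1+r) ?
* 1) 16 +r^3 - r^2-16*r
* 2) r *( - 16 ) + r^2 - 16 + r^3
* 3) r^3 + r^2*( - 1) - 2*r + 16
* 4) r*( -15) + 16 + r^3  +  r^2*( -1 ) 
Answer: 1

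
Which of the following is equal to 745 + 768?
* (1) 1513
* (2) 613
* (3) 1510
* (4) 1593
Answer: 1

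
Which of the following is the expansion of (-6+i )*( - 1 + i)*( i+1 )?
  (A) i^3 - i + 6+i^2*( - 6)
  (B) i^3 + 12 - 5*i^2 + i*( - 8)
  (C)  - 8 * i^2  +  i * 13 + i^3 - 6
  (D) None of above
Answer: A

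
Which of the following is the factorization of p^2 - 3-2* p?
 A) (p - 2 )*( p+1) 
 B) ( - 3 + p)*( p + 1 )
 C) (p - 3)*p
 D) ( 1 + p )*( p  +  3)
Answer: B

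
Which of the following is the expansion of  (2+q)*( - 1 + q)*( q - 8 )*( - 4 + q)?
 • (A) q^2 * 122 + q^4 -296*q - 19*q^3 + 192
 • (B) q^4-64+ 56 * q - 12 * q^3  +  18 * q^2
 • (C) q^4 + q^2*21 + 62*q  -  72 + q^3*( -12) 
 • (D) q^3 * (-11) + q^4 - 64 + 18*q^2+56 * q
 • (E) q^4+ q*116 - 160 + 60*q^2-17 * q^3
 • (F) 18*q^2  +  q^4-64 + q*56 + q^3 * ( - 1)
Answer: D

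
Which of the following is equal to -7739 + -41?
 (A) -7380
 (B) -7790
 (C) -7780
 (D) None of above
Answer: C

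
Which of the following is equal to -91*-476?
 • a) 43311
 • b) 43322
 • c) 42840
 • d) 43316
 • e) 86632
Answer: d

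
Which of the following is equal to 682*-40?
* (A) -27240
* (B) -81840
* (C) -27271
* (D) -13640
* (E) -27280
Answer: E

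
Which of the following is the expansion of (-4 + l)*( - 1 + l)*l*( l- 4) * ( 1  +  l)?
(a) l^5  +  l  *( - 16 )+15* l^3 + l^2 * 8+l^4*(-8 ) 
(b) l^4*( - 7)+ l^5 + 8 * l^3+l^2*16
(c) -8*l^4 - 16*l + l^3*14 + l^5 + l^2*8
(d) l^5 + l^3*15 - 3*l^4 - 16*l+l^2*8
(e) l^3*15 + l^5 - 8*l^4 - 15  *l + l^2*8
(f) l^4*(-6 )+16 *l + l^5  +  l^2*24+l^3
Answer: a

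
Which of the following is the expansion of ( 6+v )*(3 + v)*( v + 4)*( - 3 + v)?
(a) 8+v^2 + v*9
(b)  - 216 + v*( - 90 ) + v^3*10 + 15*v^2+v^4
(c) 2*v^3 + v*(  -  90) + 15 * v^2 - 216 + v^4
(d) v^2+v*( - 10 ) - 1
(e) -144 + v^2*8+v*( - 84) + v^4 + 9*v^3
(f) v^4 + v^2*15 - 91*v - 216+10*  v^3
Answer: b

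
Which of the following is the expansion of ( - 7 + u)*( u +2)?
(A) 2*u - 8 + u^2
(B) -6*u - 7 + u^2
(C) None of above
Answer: C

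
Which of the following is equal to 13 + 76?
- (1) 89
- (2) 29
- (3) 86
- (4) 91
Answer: 1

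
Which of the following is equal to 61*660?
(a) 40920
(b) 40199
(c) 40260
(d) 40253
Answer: c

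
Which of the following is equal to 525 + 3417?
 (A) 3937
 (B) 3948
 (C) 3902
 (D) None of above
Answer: D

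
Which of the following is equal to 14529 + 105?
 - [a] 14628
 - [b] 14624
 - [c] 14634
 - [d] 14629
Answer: c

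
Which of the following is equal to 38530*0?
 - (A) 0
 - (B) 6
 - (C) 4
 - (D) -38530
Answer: A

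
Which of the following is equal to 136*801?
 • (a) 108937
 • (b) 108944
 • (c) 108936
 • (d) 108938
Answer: c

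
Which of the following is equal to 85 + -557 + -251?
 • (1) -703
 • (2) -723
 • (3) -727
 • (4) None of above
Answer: 2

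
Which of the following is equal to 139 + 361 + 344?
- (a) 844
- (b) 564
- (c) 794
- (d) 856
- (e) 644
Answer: a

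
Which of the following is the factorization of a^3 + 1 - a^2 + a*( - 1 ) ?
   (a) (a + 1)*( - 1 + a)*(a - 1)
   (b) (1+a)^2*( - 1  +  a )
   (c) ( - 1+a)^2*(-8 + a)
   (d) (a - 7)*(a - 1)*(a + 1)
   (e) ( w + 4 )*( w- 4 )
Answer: a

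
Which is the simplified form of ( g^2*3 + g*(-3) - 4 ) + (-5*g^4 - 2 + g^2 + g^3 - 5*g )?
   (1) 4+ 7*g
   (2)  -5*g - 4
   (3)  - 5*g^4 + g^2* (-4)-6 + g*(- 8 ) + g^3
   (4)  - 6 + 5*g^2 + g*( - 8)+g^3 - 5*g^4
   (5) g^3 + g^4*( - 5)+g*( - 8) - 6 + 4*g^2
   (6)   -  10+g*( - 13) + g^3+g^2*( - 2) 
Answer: 5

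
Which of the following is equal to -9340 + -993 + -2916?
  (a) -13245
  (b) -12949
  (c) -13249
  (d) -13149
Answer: c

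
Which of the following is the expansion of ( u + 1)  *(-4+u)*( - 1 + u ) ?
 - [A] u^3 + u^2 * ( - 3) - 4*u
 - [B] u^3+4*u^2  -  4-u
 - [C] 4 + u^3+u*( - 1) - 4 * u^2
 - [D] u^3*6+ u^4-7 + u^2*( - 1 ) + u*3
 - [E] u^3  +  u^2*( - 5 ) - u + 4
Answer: C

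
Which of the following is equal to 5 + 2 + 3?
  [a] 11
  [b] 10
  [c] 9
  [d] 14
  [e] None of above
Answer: b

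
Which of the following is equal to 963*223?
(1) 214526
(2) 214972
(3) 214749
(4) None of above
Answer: 3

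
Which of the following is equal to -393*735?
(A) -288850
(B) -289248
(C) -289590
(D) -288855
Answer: D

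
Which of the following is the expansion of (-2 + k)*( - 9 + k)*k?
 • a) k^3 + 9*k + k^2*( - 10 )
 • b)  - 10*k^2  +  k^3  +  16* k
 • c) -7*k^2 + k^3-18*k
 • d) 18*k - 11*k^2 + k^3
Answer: d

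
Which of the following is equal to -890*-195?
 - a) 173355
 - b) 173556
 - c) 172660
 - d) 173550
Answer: d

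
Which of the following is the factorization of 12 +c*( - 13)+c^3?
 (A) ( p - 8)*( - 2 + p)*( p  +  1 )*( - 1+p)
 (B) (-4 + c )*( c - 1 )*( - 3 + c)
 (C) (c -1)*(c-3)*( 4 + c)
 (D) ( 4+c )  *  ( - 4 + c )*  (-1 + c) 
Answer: C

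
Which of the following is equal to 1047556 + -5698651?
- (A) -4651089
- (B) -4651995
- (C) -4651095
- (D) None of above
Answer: C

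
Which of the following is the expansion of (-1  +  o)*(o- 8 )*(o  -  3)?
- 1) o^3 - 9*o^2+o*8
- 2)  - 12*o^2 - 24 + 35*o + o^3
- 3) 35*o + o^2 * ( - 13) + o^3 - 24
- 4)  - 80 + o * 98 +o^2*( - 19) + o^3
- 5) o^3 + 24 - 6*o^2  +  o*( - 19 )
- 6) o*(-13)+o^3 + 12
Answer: 2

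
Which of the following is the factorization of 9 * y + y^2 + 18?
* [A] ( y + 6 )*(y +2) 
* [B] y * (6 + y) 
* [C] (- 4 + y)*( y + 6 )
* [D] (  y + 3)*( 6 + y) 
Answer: D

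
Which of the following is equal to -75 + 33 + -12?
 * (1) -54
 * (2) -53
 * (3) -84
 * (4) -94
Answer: 1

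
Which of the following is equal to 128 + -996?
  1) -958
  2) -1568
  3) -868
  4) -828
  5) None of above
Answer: 3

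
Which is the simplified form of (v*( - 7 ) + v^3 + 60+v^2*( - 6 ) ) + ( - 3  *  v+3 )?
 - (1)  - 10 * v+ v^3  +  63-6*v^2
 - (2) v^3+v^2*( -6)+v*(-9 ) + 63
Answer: 1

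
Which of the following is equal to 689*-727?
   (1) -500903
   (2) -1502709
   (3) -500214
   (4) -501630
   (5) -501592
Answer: 1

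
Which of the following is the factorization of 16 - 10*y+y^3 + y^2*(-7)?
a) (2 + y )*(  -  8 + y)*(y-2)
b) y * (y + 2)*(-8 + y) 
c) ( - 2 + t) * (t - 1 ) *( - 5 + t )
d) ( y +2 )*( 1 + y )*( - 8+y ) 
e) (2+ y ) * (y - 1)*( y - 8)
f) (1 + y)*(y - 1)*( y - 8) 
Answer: e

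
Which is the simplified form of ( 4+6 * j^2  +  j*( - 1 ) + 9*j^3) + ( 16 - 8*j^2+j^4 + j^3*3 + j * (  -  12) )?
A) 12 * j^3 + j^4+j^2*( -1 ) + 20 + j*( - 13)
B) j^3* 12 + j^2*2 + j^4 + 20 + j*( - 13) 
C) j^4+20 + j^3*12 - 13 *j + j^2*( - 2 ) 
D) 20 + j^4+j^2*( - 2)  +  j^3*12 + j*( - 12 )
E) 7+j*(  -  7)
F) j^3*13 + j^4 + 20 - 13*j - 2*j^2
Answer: C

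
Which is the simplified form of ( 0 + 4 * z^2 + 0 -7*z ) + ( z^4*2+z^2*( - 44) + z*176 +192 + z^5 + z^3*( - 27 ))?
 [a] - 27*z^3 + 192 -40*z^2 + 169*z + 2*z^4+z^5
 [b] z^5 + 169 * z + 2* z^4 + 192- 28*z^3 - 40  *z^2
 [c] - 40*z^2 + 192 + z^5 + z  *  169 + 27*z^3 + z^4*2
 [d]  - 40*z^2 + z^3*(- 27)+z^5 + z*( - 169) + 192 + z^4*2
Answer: a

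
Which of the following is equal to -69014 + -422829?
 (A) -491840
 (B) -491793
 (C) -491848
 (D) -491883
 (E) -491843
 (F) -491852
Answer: E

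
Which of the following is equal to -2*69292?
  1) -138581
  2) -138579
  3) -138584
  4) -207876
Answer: 3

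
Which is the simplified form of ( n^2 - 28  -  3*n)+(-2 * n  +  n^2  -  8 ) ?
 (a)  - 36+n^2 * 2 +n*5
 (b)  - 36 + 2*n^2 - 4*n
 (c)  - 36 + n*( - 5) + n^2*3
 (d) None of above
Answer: d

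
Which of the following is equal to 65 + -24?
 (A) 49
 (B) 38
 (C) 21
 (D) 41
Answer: D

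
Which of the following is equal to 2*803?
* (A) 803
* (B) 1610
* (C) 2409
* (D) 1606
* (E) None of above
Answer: D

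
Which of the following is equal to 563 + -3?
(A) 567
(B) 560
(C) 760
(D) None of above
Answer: B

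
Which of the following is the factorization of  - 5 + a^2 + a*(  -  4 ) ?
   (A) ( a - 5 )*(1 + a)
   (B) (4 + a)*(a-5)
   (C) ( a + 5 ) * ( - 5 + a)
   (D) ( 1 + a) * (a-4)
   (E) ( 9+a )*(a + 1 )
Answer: A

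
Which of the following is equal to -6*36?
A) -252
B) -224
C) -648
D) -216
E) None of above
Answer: D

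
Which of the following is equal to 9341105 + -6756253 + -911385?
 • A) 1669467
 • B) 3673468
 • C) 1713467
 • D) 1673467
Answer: D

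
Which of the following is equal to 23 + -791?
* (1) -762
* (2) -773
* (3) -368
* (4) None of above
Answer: 4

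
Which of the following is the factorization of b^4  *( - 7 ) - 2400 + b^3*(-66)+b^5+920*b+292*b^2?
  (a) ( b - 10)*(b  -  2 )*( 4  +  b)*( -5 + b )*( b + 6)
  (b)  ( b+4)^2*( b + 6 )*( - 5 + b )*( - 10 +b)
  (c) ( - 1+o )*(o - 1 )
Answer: a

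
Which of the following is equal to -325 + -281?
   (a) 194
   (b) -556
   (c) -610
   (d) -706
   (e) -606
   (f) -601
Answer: e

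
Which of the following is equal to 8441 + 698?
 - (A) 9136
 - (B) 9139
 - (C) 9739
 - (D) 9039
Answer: B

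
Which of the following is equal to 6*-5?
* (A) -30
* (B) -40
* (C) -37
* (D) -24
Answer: A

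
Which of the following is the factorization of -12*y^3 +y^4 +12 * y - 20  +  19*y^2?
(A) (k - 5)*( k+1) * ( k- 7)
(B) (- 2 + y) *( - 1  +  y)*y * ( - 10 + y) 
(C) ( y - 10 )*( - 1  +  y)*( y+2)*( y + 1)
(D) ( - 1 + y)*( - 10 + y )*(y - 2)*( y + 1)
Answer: D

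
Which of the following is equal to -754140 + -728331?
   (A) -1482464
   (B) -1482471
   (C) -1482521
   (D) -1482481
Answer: B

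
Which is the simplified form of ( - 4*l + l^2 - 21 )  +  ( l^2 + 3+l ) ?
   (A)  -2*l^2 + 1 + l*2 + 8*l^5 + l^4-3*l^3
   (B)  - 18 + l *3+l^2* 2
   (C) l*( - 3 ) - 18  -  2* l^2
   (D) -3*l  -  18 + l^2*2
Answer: D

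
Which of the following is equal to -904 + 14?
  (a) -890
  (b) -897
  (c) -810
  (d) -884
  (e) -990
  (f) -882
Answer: a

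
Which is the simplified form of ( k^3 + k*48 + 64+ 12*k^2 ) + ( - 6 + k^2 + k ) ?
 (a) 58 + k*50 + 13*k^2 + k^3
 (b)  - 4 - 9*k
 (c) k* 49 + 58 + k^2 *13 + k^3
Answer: c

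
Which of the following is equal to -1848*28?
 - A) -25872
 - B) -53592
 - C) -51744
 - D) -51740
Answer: C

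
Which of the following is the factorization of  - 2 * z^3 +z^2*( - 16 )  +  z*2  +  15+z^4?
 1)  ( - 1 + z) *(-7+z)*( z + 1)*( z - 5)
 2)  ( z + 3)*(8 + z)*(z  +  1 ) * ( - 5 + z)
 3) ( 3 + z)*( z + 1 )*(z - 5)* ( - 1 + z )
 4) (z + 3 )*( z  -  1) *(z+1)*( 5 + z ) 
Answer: 3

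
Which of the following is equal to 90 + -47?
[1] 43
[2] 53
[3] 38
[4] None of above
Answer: 1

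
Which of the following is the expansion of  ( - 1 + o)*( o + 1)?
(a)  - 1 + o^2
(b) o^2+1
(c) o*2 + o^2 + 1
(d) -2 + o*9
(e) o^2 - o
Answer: a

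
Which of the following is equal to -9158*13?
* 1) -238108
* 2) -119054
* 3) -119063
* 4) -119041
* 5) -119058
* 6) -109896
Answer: 2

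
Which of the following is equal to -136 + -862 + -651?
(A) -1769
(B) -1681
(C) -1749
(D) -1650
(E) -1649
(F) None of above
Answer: E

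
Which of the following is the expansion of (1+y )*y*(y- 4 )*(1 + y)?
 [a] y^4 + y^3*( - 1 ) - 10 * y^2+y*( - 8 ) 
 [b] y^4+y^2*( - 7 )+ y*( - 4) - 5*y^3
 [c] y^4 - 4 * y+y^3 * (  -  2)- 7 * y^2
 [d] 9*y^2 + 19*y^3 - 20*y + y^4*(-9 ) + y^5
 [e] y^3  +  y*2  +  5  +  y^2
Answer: c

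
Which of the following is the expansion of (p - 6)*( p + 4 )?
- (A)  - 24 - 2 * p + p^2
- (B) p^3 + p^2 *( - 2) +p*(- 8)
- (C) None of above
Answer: A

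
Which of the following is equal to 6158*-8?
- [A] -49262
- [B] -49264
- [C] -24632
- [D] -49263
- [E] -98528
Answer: B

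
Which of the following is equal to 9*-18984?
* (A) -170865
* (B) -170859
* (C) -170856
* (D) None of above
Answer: C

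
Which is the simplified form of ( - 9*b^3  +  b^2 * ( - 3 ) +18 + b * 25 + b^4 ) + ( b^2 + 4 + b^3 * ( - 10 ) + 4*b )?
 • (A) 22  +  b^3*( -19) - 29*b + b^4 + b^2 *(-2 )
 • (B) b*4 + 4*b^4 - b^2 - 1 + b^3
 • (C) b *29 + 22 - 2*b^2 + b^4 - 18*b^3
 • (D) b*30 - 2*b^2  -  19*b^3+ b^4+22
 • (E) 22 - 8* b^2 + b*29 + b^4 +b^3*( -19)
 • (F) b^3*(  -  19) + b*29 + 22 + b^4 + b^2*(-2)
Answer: F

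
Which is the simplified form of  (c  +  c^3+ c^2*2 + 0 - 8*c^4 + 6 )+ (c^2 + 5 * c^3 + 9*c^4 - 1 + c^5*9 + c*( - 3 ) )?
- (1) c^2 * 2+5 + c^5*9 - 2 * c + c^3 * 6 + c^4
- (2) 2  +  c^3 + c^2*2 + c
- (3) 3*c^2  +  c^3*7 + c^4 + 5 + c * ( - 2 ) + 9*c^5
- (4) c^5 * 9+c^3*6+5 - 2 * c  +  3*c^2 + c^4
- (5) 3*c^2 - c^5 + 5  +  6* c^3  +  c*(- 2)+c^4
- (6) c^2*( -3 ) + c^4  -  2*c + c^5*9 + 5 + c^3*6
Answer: 4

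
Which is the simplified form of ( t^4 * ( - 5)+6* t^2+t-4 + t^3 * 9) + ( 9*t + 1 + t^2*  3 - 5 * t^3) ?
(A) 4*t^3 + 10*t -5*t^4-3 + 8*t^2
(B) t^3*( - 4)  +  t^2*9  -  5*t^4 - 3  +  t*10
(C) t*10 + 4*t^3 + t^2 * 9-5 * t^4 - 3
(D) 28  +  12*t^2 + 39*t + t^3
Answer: C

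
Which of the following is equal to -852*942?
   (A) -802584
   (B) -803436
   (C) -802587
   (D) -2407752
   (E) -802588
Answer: A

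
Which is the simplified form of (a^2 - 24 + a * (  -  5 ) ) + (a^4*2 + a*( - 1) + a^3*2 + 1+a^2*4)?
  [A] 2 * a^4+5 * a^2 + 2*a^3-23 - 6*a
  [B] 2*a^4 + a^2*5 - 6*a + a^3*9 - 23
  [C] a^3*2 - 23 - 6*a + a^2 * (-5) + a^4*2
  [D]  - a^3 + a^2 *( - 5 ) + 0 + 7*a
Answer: A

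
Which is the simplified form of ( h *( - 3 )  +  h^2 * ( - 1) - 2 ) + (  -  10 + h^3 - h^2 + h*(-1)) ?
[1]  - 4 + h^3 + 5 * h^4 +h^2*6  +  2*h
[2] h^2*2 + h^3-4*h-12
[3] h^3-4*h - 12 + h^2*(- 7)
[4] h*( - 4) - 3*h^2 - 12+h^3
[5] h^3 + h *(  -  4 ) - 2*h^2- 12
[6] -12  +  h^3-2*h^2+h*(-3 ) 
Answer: 5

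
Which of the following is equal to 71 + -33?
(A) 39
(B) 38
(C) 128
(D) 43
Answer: B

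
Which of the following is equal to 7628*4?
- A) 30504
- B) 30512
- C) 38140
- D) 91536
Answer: B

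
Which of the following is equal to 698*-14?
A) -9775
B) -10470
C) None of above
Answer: C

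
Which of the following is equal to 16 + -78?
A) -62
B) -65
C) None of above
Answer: A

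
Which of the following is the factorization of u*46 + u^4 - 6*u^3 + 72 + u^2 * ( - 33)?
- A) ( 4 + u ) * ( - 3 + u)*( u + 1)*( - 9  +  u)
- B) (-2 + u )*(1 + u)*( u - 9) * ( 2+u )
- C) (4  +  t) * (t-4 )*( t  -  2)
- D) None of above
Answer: D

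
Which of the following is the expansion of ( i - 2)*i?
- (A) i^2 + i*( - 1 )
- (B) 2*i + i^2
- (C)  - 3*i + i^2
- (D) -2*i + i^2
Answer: D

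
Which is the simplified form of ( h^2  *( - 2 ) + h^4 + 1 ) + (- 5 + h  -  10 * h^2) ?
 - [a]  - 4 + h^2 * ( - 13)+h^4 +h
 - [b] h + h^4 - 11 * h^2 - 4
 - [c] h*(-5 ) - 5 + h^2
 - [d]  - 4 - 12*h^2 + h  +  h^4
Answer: d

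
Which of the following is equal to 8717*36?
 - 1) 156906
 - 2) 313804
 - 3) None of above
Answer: 3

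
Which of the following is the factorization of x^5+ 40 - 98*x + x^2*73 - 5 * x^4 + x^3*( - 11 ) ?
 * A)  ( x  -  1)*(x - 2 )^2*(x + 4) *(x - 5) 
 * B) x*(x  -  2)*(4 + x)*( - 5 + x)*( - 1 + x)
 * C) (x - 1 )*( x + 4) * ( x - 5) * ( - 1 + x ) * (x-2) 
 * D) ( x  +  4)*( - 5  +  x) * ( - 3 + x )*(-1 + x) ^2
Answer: C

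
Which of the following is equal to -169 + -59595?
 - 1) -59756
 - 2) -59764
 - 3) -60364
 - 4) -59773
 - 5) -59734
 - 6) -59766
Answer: 2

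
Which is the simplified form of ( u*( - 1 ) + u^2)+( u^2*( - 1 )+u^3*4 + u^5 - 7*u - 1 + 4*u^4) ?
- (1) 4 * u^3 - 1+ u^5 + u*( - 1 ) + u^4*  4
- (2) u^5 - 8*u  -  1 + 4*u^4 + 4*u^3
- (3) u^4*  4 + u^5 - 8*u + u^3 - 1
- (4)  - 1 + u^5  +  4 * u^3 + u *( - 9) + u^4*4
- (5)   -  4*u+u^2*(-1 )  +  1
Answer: 2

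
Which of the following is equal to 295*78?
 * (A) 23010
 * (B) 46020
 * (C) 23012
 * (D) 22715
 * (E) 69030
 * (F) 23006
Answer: A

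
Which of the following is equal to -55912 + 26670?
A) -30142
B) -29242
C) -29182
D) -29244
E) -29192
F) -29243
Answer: B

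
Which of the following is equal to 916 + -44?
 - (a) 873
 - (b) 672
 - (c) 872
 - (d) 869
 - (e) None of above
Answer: c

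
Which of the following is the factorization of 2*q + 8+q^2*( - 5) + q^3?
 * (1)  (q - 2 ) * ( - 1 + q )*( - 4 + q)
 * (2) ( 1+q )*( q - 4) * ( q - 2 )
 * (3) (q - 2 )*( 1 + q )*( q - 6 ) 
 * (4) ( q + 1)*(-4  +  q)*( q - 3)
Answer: 2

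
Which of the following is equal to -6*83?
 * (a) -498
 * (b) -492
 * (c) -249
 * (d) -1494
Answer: a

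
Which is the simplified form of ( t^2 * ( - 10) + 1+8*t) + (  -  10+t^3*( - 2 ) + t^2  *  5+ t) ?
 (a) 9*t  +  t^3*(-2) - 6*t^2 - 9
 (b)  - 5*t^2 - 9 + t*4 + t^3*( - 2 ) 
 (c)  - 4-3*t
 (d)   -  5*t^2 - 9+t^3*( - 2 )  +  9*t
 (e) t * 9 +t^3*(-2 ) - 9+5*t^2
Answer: d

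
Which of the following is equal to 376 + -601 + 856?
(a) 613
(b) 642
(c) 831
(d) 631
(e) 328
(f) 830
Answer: d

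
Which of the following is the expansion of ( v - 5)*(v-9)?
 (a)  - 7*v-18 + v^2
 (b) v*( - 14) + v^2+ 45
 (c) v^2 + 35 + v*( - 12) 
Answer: b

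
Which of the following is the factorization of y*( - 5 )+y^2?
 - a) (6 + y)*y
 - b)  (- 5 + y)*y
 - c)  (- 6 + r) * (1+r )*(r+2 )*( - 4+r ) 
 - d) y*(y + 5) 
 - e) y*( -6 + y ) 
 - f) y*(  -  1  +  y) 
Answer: b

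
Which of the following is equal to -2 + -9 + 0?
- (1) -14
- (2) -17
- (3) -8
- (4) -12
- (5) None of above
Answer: 5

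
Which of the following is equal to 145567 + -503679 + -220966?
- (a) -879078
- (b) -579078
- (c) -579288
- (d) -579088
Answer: b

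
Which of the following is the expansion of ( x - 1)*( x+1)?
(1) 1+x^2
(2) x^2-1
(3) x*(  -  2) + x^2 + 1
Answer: 2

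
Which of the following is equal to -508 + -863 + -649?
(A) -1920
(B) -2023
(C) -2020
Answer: C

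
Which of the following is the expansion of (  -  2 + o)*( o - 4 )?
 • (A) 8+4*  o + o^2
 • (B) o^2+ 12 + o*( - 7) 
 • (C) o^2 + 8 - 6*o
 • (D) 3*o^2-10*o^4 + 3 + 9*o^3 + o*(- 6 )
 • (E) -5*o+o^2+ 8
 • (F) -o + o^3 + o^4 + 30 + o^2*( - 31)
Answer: C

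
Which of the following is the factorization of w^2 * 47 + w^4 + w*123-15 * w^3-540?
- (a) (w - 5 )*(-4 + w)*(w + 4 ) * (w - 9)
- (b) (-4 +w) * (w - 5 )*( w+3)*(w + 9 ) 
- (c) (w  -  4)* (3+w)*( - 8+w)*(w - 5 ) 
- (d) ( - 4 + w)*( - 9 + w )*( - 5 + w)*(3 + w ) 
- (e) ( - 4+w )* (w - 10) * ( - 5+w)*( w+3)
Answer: d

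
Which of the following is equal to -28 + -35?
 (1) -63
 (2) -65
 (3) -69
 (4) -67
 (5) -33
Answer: 1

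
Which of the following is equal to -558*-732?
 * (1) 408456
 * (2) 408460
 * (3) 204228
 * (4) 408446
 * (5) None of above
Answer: 1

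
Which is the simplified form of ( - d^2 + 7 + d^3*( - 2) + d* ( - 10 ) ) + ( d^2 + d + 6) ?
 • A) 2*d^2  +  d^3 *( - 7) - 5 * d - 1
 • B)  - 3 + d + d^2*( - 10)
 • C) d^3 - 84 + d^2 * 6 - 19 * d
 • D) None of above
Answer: D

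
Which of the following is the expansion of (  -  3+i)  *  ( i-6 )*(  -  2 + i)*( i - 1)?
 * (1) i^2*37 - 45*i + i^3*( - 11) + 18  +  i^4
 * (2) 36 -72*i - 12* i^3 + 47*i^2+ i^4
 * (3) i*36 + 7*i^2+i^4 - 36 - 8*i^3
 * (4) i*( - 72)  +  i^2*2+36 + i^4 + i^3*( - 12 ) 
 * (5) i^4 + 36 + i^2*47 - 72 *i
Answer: 2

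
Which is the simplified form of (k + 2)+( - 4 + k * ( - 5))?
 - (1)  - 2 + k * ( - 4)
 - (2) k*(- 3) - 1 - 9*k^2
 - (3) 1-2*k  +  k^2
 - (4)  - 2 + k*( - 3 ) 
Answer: 1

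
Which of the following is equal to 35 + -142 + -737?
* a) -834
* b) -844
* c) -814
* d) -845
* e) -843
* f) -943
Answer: b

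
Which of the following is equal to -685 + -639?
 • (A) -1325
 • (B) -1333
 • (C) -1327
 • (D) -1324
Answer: D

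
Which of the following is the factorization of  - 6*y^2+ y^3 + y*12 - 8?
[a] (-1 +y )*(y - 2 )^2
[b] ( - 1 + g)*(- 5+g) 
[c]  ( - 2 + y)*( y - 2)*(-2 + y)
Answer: c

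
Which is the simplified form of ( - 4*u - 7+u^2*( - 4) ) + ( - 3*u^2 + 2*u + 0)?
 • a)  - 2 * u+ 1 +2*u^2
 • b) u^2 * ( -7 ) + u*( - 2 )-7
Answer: b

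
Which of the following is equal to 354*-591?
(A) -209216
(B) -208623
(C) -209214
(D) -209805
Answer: C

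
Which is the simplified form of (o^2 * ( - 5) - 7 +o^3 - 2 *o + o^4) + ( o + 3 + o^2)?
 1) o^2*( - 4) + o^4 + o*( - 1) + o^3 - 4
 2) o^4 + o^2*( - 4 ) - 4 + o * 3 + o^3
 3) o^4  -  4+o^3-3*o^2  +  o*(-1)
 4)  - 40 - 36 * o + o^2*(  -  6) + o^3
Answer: 1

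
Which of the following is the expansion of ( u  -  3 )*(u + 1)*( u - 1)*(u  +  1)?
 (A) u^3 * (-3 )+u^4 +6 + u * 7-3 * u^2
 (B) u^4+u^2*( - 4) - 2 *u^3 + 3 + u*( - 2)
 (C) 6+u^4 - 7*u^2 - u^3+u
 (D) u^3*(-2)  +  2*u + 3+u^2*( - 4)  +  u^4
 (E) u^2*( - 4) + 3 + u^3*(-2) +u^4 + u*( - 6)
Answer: D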